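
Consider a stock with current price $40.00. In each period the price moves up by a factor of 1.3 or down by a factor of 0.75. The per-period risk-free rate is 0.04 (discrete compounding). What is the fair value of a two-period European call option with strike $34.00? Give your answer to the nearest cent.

Risk-neutral probability p = (1 + 0.04 − 0.75)/(1.3 − 0.75) = 0.2900/0.5500 = 0.5273
Terminal stock prices: S_uu = 67.6, S_ud = 39, S_dd = 22.5
Terminal payoffs (S − K): max(33.6, 0) = 33.6, max(5, 0) = 5, max(-11.5, 0) = 0
Node u (S = 52): V_u = 1/1.04·[0.5273·33.6000 + 0.4727·5.0000] = 19.3077
Node d (S = 30): V_d = 1/1.04·[0.5273·5.0000 + 0.4727·0.0000] = 2.5350
Node 0 (S = 40): V_0 = 1/1.04·[0.5273·19.3077 + 0.4727·2.5350] = 10.9411

$10.94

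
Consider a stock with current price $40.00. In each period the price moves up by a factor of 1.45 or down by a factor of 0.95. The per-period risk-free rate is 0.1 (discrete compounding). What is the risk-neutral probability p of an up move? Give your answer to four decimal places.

Risk-neutral probability p = (1 + 0.1 − 0.95)/(1.45 − 0.95) = 0.1500/0.5000 = 0.3000

p = 0.3000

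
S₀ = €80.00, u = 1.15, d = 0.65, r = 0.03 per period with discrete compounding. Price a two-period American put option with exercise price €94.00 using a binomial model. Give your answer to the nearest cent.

Risk-neutral probability p = (1 + 0.03 − 0.65)/(1.15 − 0.65) = 0.3800/0.5000 = 0.7600
Terminal stock prices: S_uu = 105.8, S_ud = 59.8, S_dd = 33.8
Terminal payoffs (K − S): max(-11.8, 0) = 0, max(34.2, 0) = 34.2, max(60.2, 0) = 60.2
Node u (S = 92): continuation = 1/1.03·[0.7600·0.0000 + 0.2400·34.2000] = 7.9689; exercise value = 2.0000 ≤ continuation, so V_u = 7.9689
Node d (S = 52): continuation = 1/1.03·[0.7600·34.2000 + 0.2400·60.2000] = 39.2621; exercise value = 42.0000 > continuation, so V_d = 42.0000 (exercise)
Node 0 (S = 80): continuation = 1/1.03·[0.7600·7.9689 + 0.2400·42.0000] = 15.6664; exercise value = 14.0000 ≤ continuation, so V_0 = 15.6664

€15.67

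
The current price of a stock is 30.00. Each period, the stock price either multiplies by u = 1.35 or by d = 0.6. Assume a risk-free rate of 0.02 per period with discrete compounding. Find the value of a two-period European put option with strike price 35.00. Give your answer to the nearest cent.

Risk-neutral probability p = (1 + 0.02 − 0.6)/(1.35 − 0.6) = 0.4200/0.7500 = 0.5600
Terminal stock prices: S_uu = 54.68, S_ud = 24.3, S_dd = 10.8
Terminal payoffs (K − S): max(-19.68, 0) = 0, max(10.7, 0) = 10.7, max(24.2, 0) = 24.2
Node u (S = 40.5): V_u = 1/1.02·[0.5600·0.0000 + 0.4400·10.7000] = 4.6157
Node d (S = 18): V_d = 1/1.02·[0.5600·10.7000 + 0.4400·24.2000] = 16.3137
Node 0 (S = 30): V_0 = 1/1.02·[0.5600·4.6157 + 0.4400·16.3137] = 9.5714

9.57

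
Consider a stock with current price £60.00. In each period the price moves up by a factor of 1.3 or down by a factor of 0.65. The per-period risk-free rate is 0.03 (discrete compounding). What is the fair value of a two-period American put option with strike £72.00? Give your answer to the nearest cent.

Risk-neutral probability p = (1 + 0.03 − 0.65)/(1.3 − 0.65) = 0.3800/0.6500 = 0.5846
Terminal stock prices: S_uu = 101.4, S_ud = 50.7, S_dd = 25.35
Terminal payoffs (K − S): max(-29.4, 0) = 0, max(21.3, 0) = 21.3, max(46.65, 0) = 46.65
Node u (S = 78): continuation = 1/1.03·[0.5846·0.0000 + 0.4154·21.3000] = 8.5900; exercise value = 0.0000 ≤ continuation, so V_u = 8.5900
Node d (S = 39): continuation = 1/1.03·[0.5846·21.3000 + 0.4154·46.6500] = 30.9029; exercise value = 33.0000 > continuation, so V_d = 33.0000 (exercise)
Node 0 (S = 60): continuation = 1/1.03·[0.5846·8.5900 + 0.4154·33.0000] = 18.1840; exercise value = 12.0000 ≤ continuation, so V_0 = 18.1840

£18.18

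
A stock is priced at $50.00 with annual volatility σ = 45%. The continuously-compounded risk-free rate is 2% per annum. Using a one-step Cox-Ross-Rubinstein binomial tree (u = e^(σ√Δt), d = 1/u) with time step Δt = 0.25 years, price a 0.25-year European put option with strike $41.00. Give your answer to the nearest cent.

$0.58

CRR parameters: u = e^(σ√Δt) = e^(0.45·√0.25) = 1.2523, d = 1/u = 0.7985
Per-period rate: rΔt = 0.02·0.25 = 0.005, so R = e^0.005 = 1.0050
Risk-neutral probability p = (e^0.005 − 0.7985)/(1.2523 − 0.7985) = 0.2065/0.4538 = 0.4550
Terminal stock prices: S_u = 62.62, S_d = 39.93
Terminal payoffs (K − S): max(-21.62, 0) = 0, max(1.074, 0) = 1.074
Node 0 (S = 50): V_0 = e^(−0.005)·[0.4550·0.0000 + 0.5450·1.0742] = 0.5825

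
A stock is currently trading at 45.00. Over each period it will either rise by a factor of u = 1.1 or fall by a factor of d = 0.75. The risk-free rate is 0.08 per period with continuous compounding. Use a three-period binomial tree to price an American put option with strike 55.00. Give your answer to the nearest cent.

10.00

Risk-neutral probability p = (e^0.08 − 0.75)/(1.1 − 0.75) = 0.3333/0.3500 = 0.9522
Terminal stock prices: S_uuu = 59.9, S_uud = 40.84, S_udd = 27.84, S_ddd = 18.98
Terminal payoffs (K − S): max(-4.895, 0) = 0, max(14.16, 0) = 14.16, max(27.16, 0) = 27.16, max(36.02, 0) = 36.02
Node uu (S = 54.45): continuation = e^(−0.08)·[0.9522·0.0000 + 0.0478·14.1625] = 0.6243; exercise value = 0.5500 ≤ continuation, so V_uu = 0.6243
Node ud (S = 37.13): continuation = e^(−0.08)·[0.9522·14.1625 + 0.0478·27.1562] = 13.6464; exercise value = 17.8750 > continuation, so V_ud = 17.8750 (exercise)
Node dd (S = 25.31): continuation = e^(−0.08)·[0.9522·27.1562 + 0.0478·36.0156] = 25.4589; exercise value = 29.6875 > continuation, so V_dd = 29.6875 (exercise)
Node u (S = 49.5): continuation = e^(−0.08)·[0.9522·0.6243 + 0.0478·17.8750] = 1.3367; exercise value = 5.5000 > continuation, so V_u = 5.5000 (exercise)
Node d (S = 33.75): continuation = e^(−0.08)·[0.9522·17.8750 + 0.0478·29.6875] = 17.0214; exercise value = 21.2500 > continuation, so V_d = 21.2500 (exercise)
Node 0 (S = 45): continuation = e^(−0.08)·[0.9522·5.5000 + 0.0478·21.2500] = 5.7714; exercise value = 10.0000 > continuation, so V_0 = 10.0000 (exercise)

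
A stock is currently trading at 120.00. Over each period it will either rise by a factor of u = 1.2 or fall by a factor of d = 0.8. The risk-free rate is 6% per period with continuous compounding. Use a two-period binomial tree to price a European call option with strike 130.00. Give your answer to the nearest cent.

16.27

Risk-neutral probability p = (e^0.06 − 0.8)/(1.2 − 0.8) = 0.2618/0.4000 = 0.6546
Terminal stock prices: S_uu = 172.8, S_ud = 115.2, S_dd = 76.8
Terminal payoffs (S − K): max(42.8, 0) = 42.8, max(-14.8, 0) = 0, max(-53.2, 0) = 0
Node u (S = 144): V_u = e^(−0.06)·[0.6546·42.8000 + 0.3454·0.0000] = 26.3850
Node d (S = 96): V_d = e^(−0.06)·[0.6546·0.0000 + 0.3454·0.0000] = 0.0000
Node 0 (S = 120): V_0 = e^(−0.06)·[0.6546·26.3850 + 0.3454·0.0000] = 16.2656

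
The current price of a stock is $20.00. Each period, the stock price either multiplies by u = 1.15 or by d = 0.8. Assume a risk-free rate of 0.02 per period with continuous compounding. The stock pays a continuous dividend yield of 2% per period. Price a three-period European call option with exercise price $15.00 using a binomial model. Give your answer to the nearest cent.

Per-period risk-free factor R = e^0.02 = 1.0202; dividend-adjusted growth = e^(0.02−0.02) = 1.0000.
Risk-neutral probability p = (1.0000 − 0.8)/(1.15 − 0.8) = 0.2000/0.3500 = 0.5714
Terminal stock prices: S_uuu = 30.42, S_uud = 21.16, S_udd = 14.72, S_ddd = 10.24
Terminal payoffs (S − K): max(15.42, 0) = 15.42, max(6.16, 0) = 6.16, max(-0.28, 0) = 0, max(-4.76, 0) = 0
Node uu (S = 26.45): V_uu = e^(−0.02)·[0.5714·15.4175 + 0.4286·6.1600] = 11.2233
Node ud (S = 18.4): V_ud = e^(−0.02)·[0.5714·6.1600 + 0.4286·0.0000] = 3.4503
Node dd (S = 12.8): V_dd = e^(−0.02)·[0.5714·0.0000 + 0.4286·0.0000] = 0.0000
Node u (S = 23): V_u = e^(−0.02)·[0.5714·11.2233 + 0.4286·3.4503] = 7.7357
Node d (S = 16): V_d = e^(−0.02)·[0.5714·3.4503 + 0.4286·0.0000] = 1.9326
Node 0 (S = 20): V_0 = e^(−0.02)·[0.5714·7.7357 + 0.4286·1.9326] = 5.1447

$5.14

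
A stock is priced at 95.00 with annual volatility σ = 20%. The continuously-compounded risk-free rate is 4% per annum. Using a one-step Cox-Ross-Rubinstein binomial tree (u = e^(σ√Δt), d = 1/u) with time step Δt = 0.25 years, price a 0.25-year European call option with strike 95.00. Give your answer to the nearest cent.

CRR parameters: u = e^(σ√Δt) = e^(0.2·√0.25) = 1.1052, d = 1/u = 0.9048
Per-period rate: rΔt = 0.04·0.25 = 0.01, so R = e^0.01 = 1.0101
Risk-neutral probability p = (e^0.01 − 0.9048)/(1.1052 − 0.9048) = 0.1052/0.2003 = 0.5252
Terminal stock prices: S_u = 105, S_d = 85.96
Terminal payoffs (S − K): max(9.991, 0) = 9.991, max(-9.04, 0) = 0
Node 0 (S = 95): V_0 = e^(−0.01)·[0.5252·9.9912 + 0.4748·0.0000] = 5.1951

5.20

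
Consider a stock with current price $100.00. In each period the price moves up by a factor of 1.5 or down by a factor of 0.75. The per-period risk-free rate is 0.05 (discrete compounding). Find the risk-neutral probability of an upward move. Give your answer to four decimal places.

p = 0.4000

Risk-neutral probability p = (1 + 0.05 − 0.75)/(1.5 − 0.75) = 0.3000/0.7500 = 0.4000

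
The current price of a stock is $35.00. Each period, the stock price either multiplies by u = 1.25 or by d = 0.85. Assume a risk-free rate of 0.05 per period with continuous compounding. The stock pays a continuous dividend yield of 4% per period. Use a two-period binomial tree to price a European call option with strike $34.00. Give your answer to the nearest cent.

Per-period risk-free factor R = e^0.05 = 1.0513; dividend-adjusted growth = e^(0.05−0.04) = 1.0101.
Risk-neutral probability p = (1.0101 − 0.85)/(1.25 − 0.85) = 0.1601/0.4000 = 0.4001
Terminal stock prices: S_uu = 54.69, S_ud = 37.19, S_dd = 25.29
Terminal payoffs (S − K): max(20.69, 0) = 20.69, max(3.188, 0) = 3.188, max(-8.713, 0) = 0
Node u (S = 43.75): V_u = e^(−0.05)·[0.4001·20.6875 + 0.5999·3.1875] = 9.6927
Node d (S = 29.75): V_d = e^(−0.05)·[0.4001·3.1875 + 0.5999·0.0000] = 1.2132
Node 0 (S = 35): V_0 = e^(−0.05)·[0.4001·9.6927 + 0.5999·1.2132] = 4.3814

$4.38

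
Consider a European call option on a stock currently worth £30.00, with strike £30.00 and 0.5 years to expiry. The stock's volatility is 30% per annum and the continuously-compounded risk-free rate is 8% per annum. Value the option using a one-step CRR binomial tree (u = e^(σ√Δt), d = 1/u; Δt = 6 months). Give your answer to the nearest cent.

CRR parameters: u = e^(σ√Δt) = e^(0.3·√0.5) = 1.2363, d = 1/u = 0.8089
Per-period rate: rΔt = 0.08·0.5 = 0.04, so R = e^0.04 = 1.0408
Risk-neutral probability p = (e^0.04 − 0.8089)/(1.2363 − 0.8089) = 0.2320/0.4275 = 0.5426
Terminal stock prices: S_u = 37.09, S_d = 24.27
Terminal payoffs (S − K): max(7.089, 0) = 7.089, max(-5.734, 0) = 0
Node 0 (S = 30): V_0 = e^(−0.04)·[0.5426·7.0893 + 0.4574·0.0000] = 3.6961

£3.70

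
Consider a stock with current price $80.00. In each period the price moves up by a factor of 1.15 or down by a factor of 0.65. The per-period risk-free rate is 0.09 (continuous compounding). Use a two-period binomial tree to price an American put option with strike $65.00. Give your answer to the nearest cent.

$1.76

Risk-neutral probability p = (e^0.09 − 0.65)/(1.15 − 0.65) = 0.4442/0.5000 = 0.8883
Terminal stock prices: S_uu = 105.8, S_ud = 59.8, S_dd = 33.8
Terminal payoffs (K − S): max(-40.8, 0) = 0, max(5.2, 0) = 5.2, max(31.2, 0) = 31.2
Node u (S = 92): continuation = e^(−0.09)·[0.8883·0.0000 + 0.1117·5.2000] = 0.5306; exercise value = 0.0000 ≤ continuation, so V_u = 0.5306
Node d (S = 52): continuation = e^(−0.09)·[0.8883·5.2000 + 0.1117·31.2000] = 7.4055; exercise value = 13.0000 > continuation, so V_d = 13.0000 (exercise)
Node 0 (S = 80): continuation = e^(−0.09)·[0.8883·0.5306 + 0.1117·13.0000] = 1.7573; exercise value = 0.0000 ≤ continuation, so V_0 = 1.7573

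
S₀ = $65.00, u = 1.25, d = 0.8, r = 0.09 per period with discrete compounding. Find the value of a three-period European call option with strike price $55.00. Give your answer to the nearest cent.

$23.85

Risk-neutral probability p = (1 + 0.09 − 0.8)/(1.25 − 0.8) = 0.2900/0.4500 = 0.6444
Terminal stock prices: S_uuu = 127, S_uud = 81.25, S_udd = 52, S_ddd = 33.28
Terminal payoffs (S − K): max(71.95, 0) = 71.95, max(26.25, 0) = 26.25, max(-3, 0) = 0, max(-21.72, 0) = 0
Node uu (S = 101.6): V_uu = 1/1.09·[0.6444·71.9531 + 0.3556·26.2500] = 51.1038
Node ud (S = 65): V_ud = 1/1.09·[0.6444·26.2500 + 0.3556·0.0000] = 15.5199
Node dd (S = 41.6): V_dd = 1/1.09·[0.6444·0.0000 + 0.3556·0.0000] = 0.0000
Node u (S = 81.25): V_u = 1/1.09·[0.6444·51.1038 + 0.3556·15.5199] = 35.2768
Node d (S = 52): V_d = 1/1.09·[0.6444·15.5199 + 0.3556·0.0000] = 9.1759
Node 0 (S = 65): V_0 = 1/1.09·[0.6444·35.2768 + 0.3556·9.1759] = 23.8500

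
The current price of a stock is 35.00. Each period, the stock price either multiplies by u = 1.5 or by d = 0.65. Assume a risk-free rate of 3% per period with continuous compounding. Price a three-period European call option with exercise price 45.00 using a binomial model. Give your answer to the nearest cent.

7.87

Risk-neutral probability p = (e^0.03 − 0.65)/(1.5 − 0.65) = 0.3805/0.8500 = 0.4476
Terminal stock prices: S_uuu = 118.1, S_uud = 51.19, S_udd = 22.18, S_ddd = 9.612
Terminal payoffs (S − K): max(73.12, 0) = 73.12, max(6.188, 0) = 6.188, max(-22.82, 0) = 0, max(-35.39, 0) = 0
Node uu (S = 78.75): V_uu = e^(−0.03)·[0.4476·73.1250 + 0.5524·6.1875] = 35.0800
Node ud (S = 34.12): V_ud = e^(−0.03)·[0.4476·6.1875 + 0.5524·0.0000] = 2.6876
Node dd (S = 14.79): V_dd = e^(−0.03)·[0.4476·0.0000 + 0.5524·0.0000] = 0.0000
Node u (S = 52.5): V_u = e^(−0.03)·[0.4476·35.0800 + 0.5524·2.6876] = 16.6783
Node d (S = 22.75): V_d = e^(−0.03)·[0.4476·2.6876 + 0.5524·0.0000] = 1.1674
Node 0 (S = 35): V_0 = e^(−0.03)·[0.4476·16.6783 + 0.5524·1.1674] = 7.8703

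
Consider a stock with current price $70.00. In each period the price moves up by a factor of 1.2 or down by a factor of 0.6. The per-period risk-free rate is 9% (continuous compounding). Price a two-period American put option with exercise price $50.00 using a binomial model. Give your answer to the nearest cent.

$1.29

Risk-neutral probability p = (e^0.09 − 0.6)/(1.2 − 0.6) = 0.4942/0.6000 = 0.8236
Terminal stock prices: S_uu = 100.8, S_ud = 50.4, S_dd = 25.2
Terminal payoffs (K − S): max(-50.8, 0) = 0, max(-0.4, 0) = 0, max(24.8, 0) = 24.8
Node u (S = 84): continuation = e^(−0.09)·[0.8236·0.0000 + 0.1764·0.0000] = 0.0000; exercise value = 0.0000 ≤ continuation, so V_u = 0.0000
Node d (S = 42): continuation = e^(−0.09)·[0.8236·0.0000 + 0.1764·24.8000] = 3.9977; exercise value = 8.0000 > continuation, so V_d = 8.0000 (exercise)
Node 0 (S = 70): continuation = e^(−0.09)·[0.8236·0.0000 + 0.1764·8.0000] = 1.2896; exercise value = 0.0000 ≤ continuation, so V_0 = 1.2896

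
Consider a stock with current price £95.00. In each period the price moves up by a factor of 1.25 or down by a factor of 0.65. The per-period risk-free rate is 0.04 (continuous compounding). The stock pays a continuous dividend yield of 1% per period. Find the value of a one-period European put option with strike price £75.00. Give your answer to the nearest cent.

Per-period risk-free factor R = e^0.04 = 1.0408; dividend-adjusted growth = e^(0.04−0.01) = 1.0305.
Risk-neutral probability p = (1.0305 − 0.65)/(1.25 − 0.65) = 0.3805/0.6000 = 0.6341
Terminal stock prices: S_u = 118.8, S_d = 61.75
Terminal payoffs (K − S): max(-43.75, 0) = 0, max(13.25, 0) = 13.25
Node 0 (S = 95): V_0 = e^(−0.04)·[0.6341·0.0000 + 0.3659·13.2500] = 4.6582

£4.66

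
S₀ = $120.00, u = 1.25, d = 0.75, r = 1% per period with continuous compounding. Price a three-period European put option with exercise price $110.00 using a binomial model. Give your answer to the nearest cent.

$15.30

Risk-neutral probability p = (e^0.01 − 0.75)/(1.25 − 0.75) = 0.2601/0.5000 = 0.5201
Terminal stock prices: S_uuu = 234.4, S_uud = 140.6, S_udd = 84.38, S_ddd = 50.62
Terminal payoffs (K − S): max(-124.4, 0) = 0, max(-30.62, 0) = 0, max(25.62, 0) = 25.62, max(59.38, 0) = 59.38
Node uu (S = 187.5): V_uu = e^(−0.01)·[0.5201·0.0000 + 0.4799·0.0000] = 0.0000
Node ud (S = 112.5): V_ud = e^(−0.01)·[0.5201·0.0000 + 0.4799·25.6250] = 12.1751
Node dd (S = 67.5): V_dd = e^(−0.01)·[0.5201·25.6250 + 0.4799·59.3750] = 41.4055
Node u (S = 150): V_u = e^(−0.01)·[0.5201·0.0000 + 0.4799·12.1751] = 5.7847
Node d (S = 90): V_d = e^(−0.01)·[0.5201·12.1751 + 0.4799·41.4055] = 25.9420
Node 0 (S = 120): V_0 = e^(−0.01)·[0.5201·5.7847 + 0.4799·25.9420] = 15.3044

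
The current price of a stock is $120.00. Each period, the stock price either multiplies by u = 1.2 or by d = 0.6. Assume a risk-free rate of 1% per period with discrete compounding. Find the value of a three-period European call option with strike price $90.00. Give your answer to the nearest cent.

Risk-neutral probability p = (1 + 0.01 − 0.6)/(1.2 − 0.6) = 0.4100/0.6000 = 0.6833
Terminal stock prices: S_uuu = 207.4, S_uud = 103.7, S_udd = 51.84, S_ddd = 25.92
Terminal payoffs (S − K): max(117.4, 0) = 117.4, max(13.68, 0) = 13.68, max(-38.16, 0) = 0, max(-64.08, 0) = 0
Node uu (S = 172.8): V_uu = 1/1.01·[0.6833·117.3600 + 0.3167·13.6800] = 83.6911
Node ud (S = 86.4): V_ud = 1/1.01·[0.6833·13.6800 + 0.3167·0.0000] = 9.2554
Node dd (S = 43.2): V_dd = 1/1.01·[0.6833·0.0000 + 0.3167·0.0000] = 0.0000
Node u (S = 144): V_u = 1/1.01·[0.6833·83.6911 + 0.3167·9.2554] = 59.5246
Node d (S = 72): V_d = 1/1.01·[0.6833·9.2554 + 0.3167·0.0000] = 6.2619
Node 0 (S = 120): V_0 = 1/1.01·[0.6833·59.5246 + 0.3167·6.2619] = 42.2357

$42.24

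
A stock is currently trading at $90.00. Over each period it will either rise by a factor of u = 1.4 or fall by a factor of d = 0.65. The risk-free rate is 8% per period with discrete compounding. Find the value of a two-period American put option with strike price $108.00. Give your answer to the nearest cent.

$25.03

Risk-neutral probability p = (1 + 0.08 − 0.65)/(1.4 − 0.65) = 0.4300/0.7500 = 0.5733
Terminal stock prices: S_uu = 176.4, S_ud = 81.9, S_dd = 38.03
Terminal payoffs (K − S): max(-68.4, 0) = 0, max(26.1, 0) = 26.1, max(69.97, 0) = 69.97
Node u (S = 126): continuation = 1/1.08·[0.5733·0.0000 + 0.4267·26.1000] = 10.3111; exercise value = 0.0000 ≤ continuation, so V_u = 10.3111
Node d (S = 58.5): continuation = 1/1.08·[0.5733·26.1000 + 0.4267·69.9750] = 41.5000; exercise value = 49.5000 > continuation, so V_d = 49.5000 (exercise)
Node 0 (S = 90): continuation = 1/1.08·[0.5733·10.3111 + 0.4267·49.5000] = 25.0294; exercise value = 18.0000 ≤ continuation, so V_0 = 25.0294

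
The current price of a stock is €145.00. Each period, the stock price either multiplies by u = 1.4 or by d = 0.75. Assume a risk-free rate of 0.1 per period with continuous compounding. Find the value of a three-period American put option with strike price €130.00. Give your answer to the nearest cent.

Risk-neutral probability p = (e^0.1 − 0.75)/(1.4 − 0.75) = 0.3552/0.6500 = 0.5464
Terminal stock prices: S_uuu = 397.9, S_uud = 213.1, S_udd = 114.2, S_ddd = 61.17
Terminal payoffs (K − S): max(-267.9, 0) = 0, max(-83.15, 0) = 0, max(15.81, 0) = 15.81, max(68.83, 0) = 68.83
Node uu (S = 284.2): continuation = e^(−0.1)·[0.5464·0.0000 + 0.4536·0.0000] = 0.0000; exercise value = 0.0000 ≤ continuation, so V_uu = 0.0000
Node ud (S = 152.2): continuation = e^(−0.1)·[0.5464·0.0000 + 0.4536·15.8125] = 6.4898; exercise value = 0.0000 ≤ continuation, so V_ud = 6.4898
Node dd (S = 81.56): continuation = e^(−0.1)·[0.5464·15.8125 + 0.4536·68.8281] = 36.0664; exercise value = 48.4375 > continuation, so V_dd = 48.4375 (exercise)
Node u (S = 203): continuation = e^(−0.1)·[0.5464·0.0000 + 0.4536·6.4898] = 2.6635; exercise value = 0.0000 ≤ continuation, so V_u = 2.6635
Node d (S = 108.8): continuation = e^(−0.1)·[0.5464·6.4898 + 0.4536·48.4375] = 23.0883; exercise value = 21.2500 ≤ continuation, so V_d = 23.0883
Node 0 (S = 145): continuation = e^(−0.1)·[0.5464·2.6635 + 0.4536·23.0883] = 10.7928; exercise value = 0.0000 ≤ continuation, so V_0 = 10.7928

€10.79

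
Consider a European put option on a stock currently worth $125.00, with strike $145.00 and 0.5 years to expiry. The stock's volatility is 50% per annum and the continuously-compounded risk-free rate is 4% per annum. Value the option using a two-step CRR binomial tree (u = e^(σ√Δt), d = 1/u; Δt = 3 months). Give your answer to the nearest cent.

$29.67

CRR parameters: u = e^(σ√Δt) = e^(0.5·√0.25) = 1.2840, d = 1/u = 0.7788
Per-period rate: rΔt = 0.04·0.25 = 0.01, so R = e^0.01 = 1.0101
Risk-neutral probability p = (e^0.01 − 0.7788)/(1.2840 − 0.7788) = 0.2312/0.5052 = 0.4577
Terminal stock prices: S_uu = 206.1, S_ud = 125, S_dd = 75.82
Terminal payoffs (K − S): max(-61.09, 0) = 0, max(20, 0) = 20, max(69.18, 0) = 69.18
Node u (S = 160.5): V_u = e^(−0.01)·[0.4577·0.0000 + 0.5423·20.0000] = 10.7378
Node d (S = 97.35): V_d = e^(−0.01)·[0.4577·20.0000 + 0.5423·69.1837] = 46.2071
Node 0 (S = 125): V_0 = e^(−0.01)·[0.4577·10.7378 + 0.5423·46.2071] = 29.6740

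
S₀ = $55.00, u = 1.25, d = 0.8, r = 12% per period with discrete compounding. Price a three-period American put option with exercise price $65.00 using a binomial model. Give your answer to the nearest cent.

Risk-neutral probability p = (1 + 0.12 − 0.8)/(1.25 − 0.8) = 0.3200/0.4500 = 0.7111
Terminal stock prices: S_uuu = 107.4, S_uud = 68.75, S_udd = 44, S_ddd = 28.16
Terminal payoffs (K − S): max(-42.42, 0) = 0, max(-3.75, 0) = 0, max(21, 0) = 21, max(36.84, 0) = 36.84
Node uu (S = 85.94): continuation = 1/1.12·[0.7111·0.0000 + 0.2889·0.0000] = 0.0000; exercise value = 0.0000 ≤ continuation, so V_uu = 0.0000
Node ud (S = 55): continuation = 1/1.12·[0.7111·0.0000 + 0.2889·21.0000] = 5.4167; exercise value = 10.0000 > continuation, so V_ud = 10.0000 (exercise)
Node dd (S = 35.2): continuation = 1/1.12·[0.7111·21.0000 + 0.2889·36.8400] = 22.8357; exercise value = 29.8000 > continuation, so V_dd = 29.8000 (exercise)
Node u (S = 68.75): continuation = 1/1.12·[0.7111·0.0000 + 0.2889·10.0000] = 2.5794; exercise value = 0.0000 ≤ continuation, so V_u = 2.5794
Node d (S = 44): continuation = 1/1.12·[0.7111·10.0000 + 0.2889·29.8000] = 14.0357; exercise value = 21.0000 > continuation, so V_d = 21.0000 (exercise)
Node 0 (S = 55): continuation = 1/1.12·[0.7111·2.5794 + 0.2889·21.0000] = 7.0544; exercise value = 10.0000 > continuation, so V_0 = 10.0000 (exercise)

$10.00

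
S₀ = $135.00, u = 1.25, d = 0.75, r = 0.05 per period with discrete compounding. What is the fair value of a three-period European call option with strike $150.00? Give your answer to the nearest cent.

$24.27

Risk-neutral probability p = (1 + 0.05 − 0.75)/(1.25 − 0.75) = 0.3000/0.5000 = 0.6000
Terminal stock prices: S_uuu = 263.7, S_uud = 158.2, S_udd = 94.92, S_ddd = 56.95
Terminal payoffs (S − K): max(113.7, 0) = 113.7, max(8.203, 0) = 8.203, max(-55.08, 0) = 0, max(-93.05, 0) = 0
Node uu (S = 210.9): V_uu = 1/1.05·[0.6000·113.6719 + 0.4000·8.2031] = 68.0804
Node ud (S = 126.6): V_ud = 1/1.05·[0.6000·8.2031 + 0.4000·0.0000] = 4.6875
Node dd (S = 75.94): V_dd = 1/1.05·[0.6000·0.0000 + 0.4000·0.0000] = 0.0000
Node u (S = 168.8): V_u = 1/1.05·[0.6000·68.0804 + 0.4000·4.6875] = 40.6888
Node d (S = 101.2): V_d = 1/1.05·[0.6000·4.6875 + 0.4000·0.0000] = 2.6786
Node 0 (S = 135): V_0 = 1/1.05·[0.6000·40.6888 + 0.4000·2.6786] = 24.2711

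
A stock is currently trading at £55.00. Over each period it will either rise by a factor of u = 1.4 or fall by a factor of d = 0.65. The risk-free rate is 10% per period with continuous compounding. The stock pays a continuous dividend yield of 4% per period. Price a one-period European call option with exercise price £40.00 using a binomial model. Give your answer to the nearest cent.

Per-period risk-free factor R = e^0.1 = 1.1052; dividend-adjusted growth = e^(0.1−0.04) = 1.0618.
Risk-neutral probability p = (1.0618 − 0.65)/(1.4 − 0.65) = 0.4118/0.7500 = 0.5491
Terminal stock prices: S_u = 77, S_d = 35.75
Terminal payoffs (S − K): max(37, 0) = 37, max(-4.25, 0) = 0
Node 0 (S = 55): V_0 = e^(−0.1)·[0.5491·37.0000 + 0.4509·0.0000] = 18.3838

£18.38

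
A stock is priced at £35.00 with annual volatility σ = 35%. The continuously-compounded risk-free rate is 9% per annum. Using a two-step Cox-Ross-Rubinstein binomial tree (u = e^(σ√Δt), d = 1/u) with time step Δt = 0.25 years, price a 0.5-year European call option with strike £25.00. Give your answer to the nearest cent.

CRR parameters: u = e^(σ√Δt) = e^(0.35·√0.25) = 1.1912, d = 1/u = 0.8395
Per-period rate: rΔt = 0.09·0.25 = 0.0225, so R = e^0.0225 = 1.0228
Risk-neutral probability p = (e^0.0225 − 0.8395)/(1.1912 − 0.8395) = 0.1833/0.3518 = 0.5210
Terminal stock prices: S_uu = 49.67, S_ud = 35, S_dd = 24.66
Terminal payoffs (S − K): max(24.67, 0) = 24.67, max(10, 0) = 10, max(-0.3359, 0) = 0
Node u (S = 41.69): V_u = e^(−0.0225)·[0.5210·24.6674 + 0.4790·10.0000] = 17.2498
Node d (S = 29.38): V_d = e^(−0.0225)·[0.5210·10.0000 + 0.4790·0.0000] = 5.0945
Node 0 (S = 35): V_0 = e^(−0.0225)·[0.5210·17.2498 + 0.4790·5.0945] = 11.1737

£11.17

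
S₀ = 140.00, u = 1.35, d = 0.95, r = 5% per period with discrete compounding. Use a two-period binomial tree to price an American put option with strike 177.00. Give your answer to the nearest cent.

37.00

Risk-neutral probability p = (1 + 0.05 − 0.95)/(1.35 − 0.95) = 0.1000/0.4000 = 0.2500
Terminal stock prices: S_uu = 255.2, S_ud = 179.5, S_dd = 126.3
Terminal payoffs (K − S): max(-78.15, 0) = 0, max(-2.55, 0) = 0, max(50.65, 0) = 50.65
Node u (S = 189): continuation = 1/1.05·[0.2500·0.0000 + 0.7500·0.0000] = 0.0000; exercise value = 0.0000 ≤ continuation, so V_u = 0.0000
Node d (S = 133): continuation = 1/1.05·[0.2500·0.0000 + 0.7500·50.6500] = 36.1786; exercise value = 44.0000 > continuation, so V_d = 44.0000 (exercise)
Node 0 (S = 140): continuation = 1/1.05·[0.2500·0.0000 + 0.7500·44.0000] = 31.4286; exercise value = 37.0000 > continuation, so V_0 = 37.0000 (exercise)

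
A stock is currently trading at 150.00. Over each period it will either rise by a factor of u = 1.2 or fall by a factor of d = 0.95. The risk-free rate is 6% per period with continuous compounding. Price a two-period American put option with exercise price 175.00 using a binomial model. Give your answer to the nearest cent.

25.00

Risk-neutral probability p = (e^0.06 − 0.95)/(1.2 − 0.95) = 0.1118/0.2500 = 0.4473
Terminal stock prices: S_uu = 216, S_ud = 171, S_dd = 135.4
Terminal payoffs (K − S): max(-41, 0) = 0, max(4, 0) = 4, max(39.62, 0) = 39.62
Node u (S = 180): continuation = e^(−0.06)·[0.4473·0.0000 + 0.5527·4.0000] = 2.0819; exercise value = 0.0000 ≤ continuation, so V_u = 2.0819
Node d (S = 142.5): continuation = e^(−0.06)·[0.4473·4.0000 + 0.5527·39.6250] = 22.3088; exercise value = 32.5000 > continuation, so V_d = 32.5000 (exercise)
Node 0 (S = 150): continuation = e^(−0.06)·[0.4473·2.0819 + 0.5527·32.5000] = 17.7924; exercise value = 25.0000 > continuation, so V_0 = 25.0000 (exercise)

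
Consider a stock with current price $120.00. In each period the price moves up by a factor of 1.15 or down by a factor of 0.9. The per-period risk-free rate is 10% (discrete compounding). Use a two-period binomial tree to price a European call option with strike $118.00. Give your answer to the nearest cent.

Risk-neutral probability p = (1 + 0.1 − 0.9)/(1.15 − 0.9) = 0.2000/0.2500 = 0.8000
Terminal stock prices: S_uu = 158.7, S_ud = 124.2, S_dd = 97.2
Terminal payoffs (S − K): max(40.7, 0) = 40.7, max(6.2, 0) = 6.2, max(-20.8, 0) = 0
Node u (S = 138): V_u = 1/1.1·[0.8000·40.7000 + 0.2000·6.2000] = 30.7273
Node d (S = 108): V_d = 1/1.1·[0.8000·6.2000 + 0.2000·0.0000] = 4.5091
Node 0 (S = 120): V_0 = 1/1.1·[0.8000·30.7273 + 0.2000·4.5091] = 23.1669

$23.17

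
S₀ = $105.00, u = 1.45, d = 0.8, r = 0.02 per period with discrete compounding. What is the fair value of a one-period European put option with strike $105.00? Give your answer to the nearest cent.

Risk-neutral probability p = (1 + 0.02 − 0.8)/(1.45 − 0.8) = 0.2200/0.6500 = 0.3385
Terminal stock prices: S_u = 152.2, S_d = 84
Terminal payoffs (K − S): max(-47.25, 0) = 0, max(21, 0) = 21
Node 0 (S = 105): V_0 = 1/1.02·[0.3385·0.0000 + 0.6615·21.0000] = 13.6199

$13.62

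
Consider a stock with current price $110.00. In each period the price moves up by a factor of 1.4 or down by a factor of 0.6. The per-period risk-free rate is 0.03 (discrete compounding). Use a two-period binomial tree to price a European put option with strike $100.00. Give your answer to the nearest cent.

Risk-neutral probability p = (1 + 0.03 − 0.6)/(1.4 − 0.6) = 0.4300/0.8000 = 0.5375
Terminal stock prices: S_uu = 215.6, S_ud = 92.4, S_dd = 39.6
Terminal payoffs (K − S): max(-115.6, 0) = 0, max(7.6, 0) = 7.6, max(60.4, 0) = 60.4
Node u (S = 154): V_u = 1/1.03·[0.5375·0.0000 + 0.4625·7.6000] = 3.4126
Node d (S = 66): V_d = 1/1.03·[0.5375·7.6000 + 0.4625·60.4000] = 31.0874
Node 0 (S = 110): V_0 = 1/1.03·[0.5375·3.4126 + 0.4625·31.0874] = 15.7400

$15.74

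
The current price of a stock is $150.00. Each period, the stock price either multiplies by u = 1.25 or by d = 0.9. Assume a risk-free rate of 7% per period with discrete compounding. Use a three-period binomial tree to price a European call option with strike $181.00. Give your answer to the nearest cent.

$19.37

Risk-neutral probability p = (1 + 0.07 − 0.9)/(1.25 − 0.9) = 0.1700/0.3500 = 0.4857
Terminal stock prices: S_uuu = 293, S_uud = 210.9, S_udd = 151.9, S_ddd = 109.4
Terminal payoffs (S − K): max(112, 0) = 112, max(29.94, 0) = 29.94, max(-29.12, 0) = 0, max(-71.65, 0) = 0
Node uu (S = 234.4): V_uu = 1/1.07·[0.4857·111.9688 + 0.5143·29.9375] = 65.2161
Node ud (S = 168.8): V_ud = 1/1.07·[0.4857·29.9375 + 0.5143·0.0000] = 13.5898
Node dd (S = 121.5): V_dd = 1/1.07·[0.4857·0.0000 + 0.5143·0.0000] = 0.0000
Node u (S = 187.5): V_u = 1/1.07·[0.4857·65.2161 + 0.5143·13.5898] = 36.1359
Node d (S = 135): V_d = 1/1.07·[0.4857·13.5898 + 0.5143·0.0000] = 6.1689
Node 0 (S = 150): V_0 = 1/1.07·[0.4857·36.1359 + 0.5143·6.1689] = 19.3685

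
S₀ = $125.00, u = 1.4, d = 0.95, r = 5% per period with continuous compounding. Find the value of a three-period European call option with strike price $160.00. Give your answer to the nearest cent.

$9.17

Risk-neutral probability p = (e^0.05 − 0.95)/(1.4 − 0.95) = 0.1013/0.4500 = 0.2250
Terminal stock prices: S_uuu = 343, S_uud = 232.7, S_udd = 157.9, S_ddd = 107.2
Terminal payoffs (S − K): max(183, 0) = 183, max(72.75, 0) = 72.75, max(-2.062, 0) = 0, max(-52.83, 0) = 0
Node uu (S = 245): V_uu = e^(−0.05)·[0.2250·183.0000 + 0.7750·72.7500] = 92.8033
Node ud (S = 166.2): V_ud = e^(−0.05)·[0.2250·72.7500 + 0.7750·0.0000] = 15.5737
Node dd (S = 112.8): V_dd = e^(−0.05)·[0.2250·0.0000 + 0.7750·0.0000] = 0.0000
Node u (S = 175): V_u = e^(−0.05)·[0.2250·92.8033 + 0.7750·15.5737] = 31.3468
Node d (S = 118.8): V_d = e^(−0.05)·[0.2250·15.5737 + 0.7750·0.0000] = 3.3339
Node 0 (S = 125): V_0 = e^(−0.05)·[0.2250·31.3468 + 0.7750·3.3339] = 9.1680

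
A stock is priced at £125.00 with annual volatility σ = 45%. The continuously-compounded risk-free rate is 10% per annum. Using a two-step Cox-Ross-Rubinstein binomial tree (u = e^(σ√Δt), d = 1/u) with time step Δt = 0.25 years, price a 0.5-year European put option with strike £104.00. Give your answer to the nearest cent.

CRR parameters: u = e^(σ√Δt) = e^(0.45·√0.25) = 1.2523, d = 1/u = 0.7985
Per-period rate: rΔt = 0.1·0.25 = 0.025, so R = e^0.025 = 1.0253
Risk-neutral probability p = (e^0.025 − 0.7985)/(1.2523 − 0.7985) = 0.2268/0.4538 = 0.4998
Terminal stock prices: S_uu = 196, S_ud = 125, S_dd = 79.7
Terminal payoffs (K − S): max(-92.04, 0) = 0, max(-21, 0) = 0, max(24.3, 0) = 24.3
Node u (S = 156.5): V_u = e^(−0.025)·[0.4998·0.0000 + 0.5002·0.0000] = 0.0000
Node d (S = 99.81): V_d = e^(−0.025)·[0.4998·0.0000 + 0.5002·24.2965] = 11.8537
Node 0 (S = 125): V_0 = e^(−0.025)·[0.4998·0.0000 + 0.5002·11.8537] = 5.7832

£5.78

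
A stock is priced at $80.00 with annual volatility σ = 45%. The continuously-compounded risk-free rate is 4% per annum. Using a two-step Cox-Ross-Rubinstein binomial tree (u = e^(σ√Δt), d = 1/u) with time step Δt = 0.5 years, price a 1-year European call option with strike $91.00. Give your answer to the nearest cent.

$11.83

CRR parameters: u = e^(σ√Δt) = e^(0.45·√0.5) = 1.3746, d = 1/u = 0.7275
Per-period rate: rΔt = 0.04·0.5 = 0.02, so R = e^0.02 = 1.0202
Risk-neutral probability p = (e^0.02 − 0.7275)/(1.3746 − 0.7275) = 0.2927/0.6472 = 0.4523
Terminal stock prices: S_uu = 151.2, S_ud = 80, S_dd = 42.34
Terminal payoffs (S − K): max(60.17, 0) = 60.17, max(-11, 0) = 0, max(-48.66, 0) = 0
Node u (S = 110): V_u = e^(−0.02)·[0.4523·60.1727 + 0.5477·0.0000] = 26.6789
Node d (S = 58.2): V_d = e^(−0.02)·[0.4523·0.0000 + 0.5477·0.0000] = 0.0000
Node 0 (S = 80): V_0 = e^(−0.02)·[0.4523·26.6789 + 0.5477·0.0000] = 11.8287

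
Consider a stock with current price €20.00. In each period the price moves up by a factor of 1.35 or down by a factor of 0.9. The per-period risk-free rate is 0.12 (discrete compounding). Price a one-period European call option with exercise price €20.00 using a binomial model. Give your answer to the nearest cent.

Risk-neutral probability p = (1 + 0.12 − 0.9)/(1.35 − 0.9) = 0.2200/0.4500 = 0.4889
Terminal stock prices: S_u = 27, S_d = 18
Terminal payoffs (S − K): max(7, 0) = 7, max(-2, 0) = 0
Node 0 (S = 20): V_0 = 1/1.12·[0.4889·7.0000 + 0.5111·0.0000] = 3.0556

€3.06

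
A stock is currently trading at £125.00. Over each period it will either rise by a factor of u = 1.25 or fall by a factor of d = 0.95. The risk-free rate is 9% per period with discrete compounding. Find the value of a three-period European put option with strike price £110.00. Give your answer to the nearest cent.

£0.33

Risk-neutral probability p = (1 + 0.09 − 0.95)/(1.25 − 0.95) = 0.1400/0.3000 = 0.4667
Terminal stock prices: S_uuu = 244.1, S_uud = 185.5, S_udd = 141, S_ddd = 107.2
Terminal payoffs (K − S): max(-134.1, 0) = 0, max(-75.55, 0) = 0, max(-31.02, 0) = 0, max(2.828, 0) = 2.828
Node uu (S = 195.3): V_uu = 1/1.09·[0.4667·0.0000 + 0.5333·0.0000] = 0.0000
Node ud (S = 148.4): V_ud = 1/1.09·[0.4667·0.0000 + 0.5333·0.0000] = 0.0000
Node dd (S = 112.8): V_dd = 1/1.09·[0.4667·0.0000 + 0.5333·2.8281] = 1.3838
Node u (S = 156.2): V_u = 1/1.09·[0.4667·0.0000 + 0.5333·0.0000] = 0.0000
Node d (S = 118.8): V_d = 1/1.09·[0.4667·0.0000 + 0.5333·1.3838] = 0.6771
Node 0 (S = 125): V_0 = 1/1.09·[0.4667·0.0000 + 0.5333·0.6771] = 0.3313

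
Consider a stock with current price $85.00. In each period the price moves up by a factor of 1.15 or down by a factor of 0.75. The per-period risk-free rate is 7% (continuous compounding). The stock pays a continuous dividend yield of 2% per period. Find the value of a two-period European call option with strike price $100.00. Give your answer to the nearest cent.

$6.12

Per-period risk-free factor R = e^0.07 = 1.0725; dividend-adjusted growth = e^(0.07−0.02) = 1.0513.
Risk-neutral probability p = (1.0513 − 0.75)/(1.15 − 0.75) = 0.3013/0.4000 = 0.7532
Terminal stock prices: S_uu = 112.4, S_ud = 73.31, S_dd = 47.81
Terminal payoffs (S − K): max(12.41, 0) = 12.41, max(-26.69, 0) = 0, max(-52.19, 0) = 0
Node u (S = 97.75): V_u = e^(−0.07)·[0.7532·12.4125 + 0.2468·0.0000] = 8.7168
Node d (S = 63.75): V_d = e^(−0.07)·[0.7532·0.0000 + 0.2468·0.0000] = 0.0000
Node 0 (S = 85): V_0 = e^(−0.07)·[0.7532·8.7168 + 0.2468·0.0000] = 6.1214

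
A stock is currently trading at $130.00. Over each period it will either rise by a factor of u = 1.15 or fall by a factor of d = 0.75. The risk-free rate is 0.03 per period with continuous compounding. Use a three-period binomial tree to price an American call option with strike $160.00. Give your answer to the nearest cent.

Risk-neutral probability p = (e^0.03 − 0.75)/(1.15 − 0.75) = 0.2805/0.4000 = 0.7011
Terminal stock prices: S_uuu = 197.7, S_uud = 128.9, S_udd = 84.09, S_ddd = 54.84
Terminal payoffs (S − K): max(37.71, 0) = 37.71, max(-31.06, 0) = 0, max(-75.91, 0) = 0, max(-105.2, 0) = 0
Node uu (S = 171.9): continuation = e^(−0.03)·[0.7011·37.7137 + 0.2989·0.0000] = 25.6610; exercise value = 11.9250 ≤ continuation, so V_uu = 25.6610
Node ud (S = 112.1): continuation = e^(−0.03)·[0.7011·0.0000 + 0.2989·0.0000] = 0.0000; exercise value = 0.0000 ≤ continuation, so V_ud = 0.0000
Node dd (S = 73.12): continuation = e^(−0.03)·[0.7011·0.0000 + 0.2989·0.0000] = 0.0000; exercise value = 0.0000 ≤ continuation, so V_dd = 0.0000
Node u (S = 149.5): continuation = e^(−0.03)·[0.7011·25.6610 + 0.2989·0.0000] = 17.4601; exercise value = 0.0000 ≤ continuation, so V_u = 17.4601
Node d (S = 97.5): continuation = e^(−0.03)·[0.7011·0.0000 + 0.2989·0.0000] = 0.0000; exercise value = 0.0000 ≤ continuation, so V_d = 0.0000
Node 0 (S = 130): continuation = e^(−0.03)·[0.7011·17.4601 + 0.2989·0.0000] = 11.8801; exercise value = 0.0000 ≤ continuation, so V_0 = 11.8801

$11.88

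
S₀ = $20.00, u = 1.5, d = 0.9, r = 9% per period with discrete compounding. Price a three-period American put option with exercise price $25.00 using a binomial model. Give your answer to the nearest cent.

Risk-neutral probability p = (1 + 0.09 − 0.9)/(1.5 − 0.9) = 0.1900/0.6000 = 0.3167
Terminal stock prices: S_uuu = 67.5, S_uud = 40.5, S_udd = 24.3, S_ddd = 14.58
Terminal payoffs (K − S): max(-42.5, 0) = 0, max(-15.5, 0) = 0, max(0.7, 0) = 0.7, max(10.42, 0) = 10.42
Node uu (S = 45): continuation = 1/1.09·[0.3167·0.0000 + 0.6833·0.0000] = 0.0000; exercise value = 0.0000 ≤ continuation, so V_uu = 0.0000
Node ud (S = 27): continuation = 1/1.09·[0.3167·0.0000 + 0.6833·0.7000] = 0.4388; exercise value = 0.0000 ≤ continuation, so V_ud = 0.4388
Node dd (S = 16.2): continuation = 1/1.09·[0.3167·0.7000 + 0.6833·10.4200] = 6.7358; exercise value = 8.8000 > continuation, so V_dd = 8.8000 (exercise)
Node u (S = 30): continuation = 1/1.09·[0.3167·0.0000 + 0.6833·0.4388] = 0.2751; exercise value = 0.0000 ≤ continuation, so V_u = 0.2751
Node d (S = 18): continuation = 1/1.09·[0.3167·0.4388 + 0.6833·8.8000] = 5.6443; exercise value = 7.0000 > continuation, so V_d = 7.0000 (exercise)
Node 0 (S = 20): continuation = 1/1.09·[0.3167·0.2751 + 0.6833·7.0000] = 4.4683; exercise value = 5.0000 > continuation, so V_0 = 5.0000 (exercise)

$5.00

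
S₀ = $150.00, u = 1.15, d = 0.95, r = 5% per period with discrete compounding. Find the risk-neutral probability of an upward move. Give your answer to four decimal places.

Risk-neutral probability p = (1 + 0.05 − 0.95)/(1.15 − 0.95) = 0.1000/0.2000 = 0.5000

p = 0.5000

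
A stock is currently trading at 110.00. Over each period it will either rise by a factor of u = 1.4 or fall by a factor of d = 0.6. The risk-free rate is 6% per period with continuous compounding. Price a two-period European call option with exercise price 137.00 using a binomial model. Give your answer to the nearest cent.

23.23

Risk-neutral probability p = (e^0.06 − 0.6)/(1.4 − 0.6) = 0.4618/0.8000 = 0.5773
Terminal stock prices: S_uu = 215.6, S_ud = 92.4, S_dd = 39.6
Terminal payoffs (S − K): max(78.6, 0) = 78.6, max(-44.6, 0) = 0, max(-97.4, 0) = 0
Node u (S = 154): V_u = e^(−0.06)·[0.5773·78.6000 + 0.4227·0.0000] = 42.7330
Node d (S = 66): V_d = e^(−0.06)·[0.5773·0.0000 + 0.4227·0.0000] = 0.0000
Node 0 (S = 110): V_0 = e^(−0.06)·[0.5773·42.7330 + 0.4227·0.0000] = 23.2329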